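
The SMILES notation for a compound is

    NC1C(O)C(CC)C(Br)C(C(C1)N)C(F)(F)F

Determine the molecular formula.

Walk through each heavy atom and fill implicit hydrogens from standard valence (C 4, N 3, O 2, S 2, halogen 1):
  atom 1: N, bond orders sum to 1 (valence 3) → 2 H
  atom 2: C, bond orders sum to 3 (valence 4) → 1 H
  atom 3: C, bond orders sum to 3 (valence 4) → 1 H
  atom 4: O, bond orders sum to 1 (valence 2) → 1 H
  atom 5: C, bond orders sum to 3 (valence 4) → 1 H
  atom 6: C, bond orders sum to 2 (valence 4) → 2 H
  atom 7: C, bond orders sum to 1 (valence 4) → 3 H
  atom 8: C, bond orders sum to 3 (valence 4) → 1 H
  atom 9: Br (halogen, monovalent) → 0 H
  atom 10: C, bond orders sum to 3 (valence 4) → 1 H
  atom 11: C, bond orders sum to 3 (valence 4) → 1 H
  atom 12: C, bond orders sum to 2 (valence 4) → 2 H
  atom 13: N, bond orders sum to 1 (valence 3) → 2 H
  atom 14: C, bond orders sum to 4 (valence 4) → 0 H
  atom 15: F (halogen, monovalent) → 0 H
  atom 16: F (halogen, monovalent) → 0 H
  atom 17: F (halogen, monovalent) → 0 H
Totals → C:10, H:18, Br:1, F:3, N:2, O:1.
In Hill order: C10H18BrF3N2O.

C10H18BrF3N2O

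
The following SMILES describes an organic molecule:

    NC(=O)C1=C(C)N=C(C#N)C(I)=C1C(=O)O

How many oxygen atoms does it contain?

3

Scan the SMILES for O atoms (remember two-letter symbols like Cl and Br are single atoms).
Oxygen count: 3.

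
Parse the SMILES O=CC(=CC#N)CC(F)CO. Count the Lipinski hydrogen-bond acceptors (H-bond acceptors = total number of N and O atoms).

N atoms: 1; O atoms: 2.
Lipinski HBA = 1 + 2 = 3.

3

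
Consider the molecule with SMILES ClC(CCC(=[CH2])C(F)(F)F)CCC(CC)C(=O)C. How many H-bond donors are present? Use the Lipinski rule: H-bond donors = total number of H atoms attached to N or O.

0

Donors: find every N or O and count the H atoms it carries.
  atom 17 (O): bond orders sum to 2 → 0 H
Lipinski HBD = 0.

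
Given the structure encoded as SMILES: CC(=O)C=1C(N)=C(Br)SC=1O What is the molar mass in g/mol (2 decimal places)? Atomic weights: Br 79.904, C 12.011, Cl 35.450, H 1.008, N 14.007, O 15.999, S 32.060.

First, the molecular formula is C6H6BrNO2S (counting implicit H from valence).
  Br: 1 × 79.904 = 79.904
  C: 6 × 12.011 = 72.066
  H: 6 × 1.008 = 6.048
  N: 1 × 14.007 = 14.007
  O: 2 × 15.999 = 31.998
  S: 1 × 32.060 = 32.060
Sum: 1×79.904 + 6×12.011 + 6×1.008 + 1×14.007 + 2×15.999 + 1×32.060 = 236.083 → 236.08 g/mol.

236.08 g/mol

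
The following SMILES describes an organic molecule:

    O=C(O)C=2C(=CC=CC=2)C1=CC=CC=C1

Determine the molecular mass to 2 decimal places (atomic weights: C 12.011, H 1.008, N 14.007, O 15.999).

198.22 g/mol

First, the molecular formula is C13H10O2 (counting implicit H from valence).
  C: 13 × 12.011 = 156.143
  H: 10 × 1.008 = 10.080
  O: 2 × 15.999 = 31.998
Sum: 13×12.011 + 10×1.008 + 2×15.999 = 198.221 → 198.22 g/mol.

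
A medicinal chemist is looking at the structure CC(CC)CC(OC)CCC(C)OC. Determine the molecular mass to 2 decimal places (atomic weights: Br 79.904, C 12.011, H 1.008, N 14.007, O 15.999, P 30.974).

202.34 g/mol

First, the molecular formula is C12H26O2 (counting implicit H from valence).
  C: 12 × 12.011 = 144.132
  H: 26 × 1.008 = 26.208
  O: 2 × 15.999 = 31.998
Sum: 12×12.011 + 26×1.008 + 2×15.999 = 202.338 → 202.34 g/mol.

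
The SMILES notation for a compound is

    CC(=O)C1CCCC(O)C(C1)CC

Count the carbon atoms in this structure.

Count every carbon token in the SMILES (each C, including those in ring-closure positions and inside branches).
Carbon count: 11.

11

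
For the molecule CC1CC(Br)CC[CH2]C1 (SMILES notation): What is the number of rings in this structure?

1

In SMILES, each pair of matching ring-closure digits denotes one ring-closing bond; the number of such bonds equals the number of independent rings.
Ring-closure bonds here: 1.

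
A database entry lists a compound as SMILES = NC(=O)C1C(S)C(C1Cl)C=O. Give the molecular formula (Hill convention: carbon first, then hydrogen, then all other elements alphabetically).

C6H8ClNO2S

Walk through each heavy atom and fill implicit hydrogens from standard valence (C 4, N 3, O 2, S 2, halogen 1):
  atom 1: N, bond orders sum to 1 (valence 3) → 2 H
  atom 2: C, bond orders sum to 4 (valence 4) → 0 H
  atom 3: O, bond orders sum to 2 (valence 2) → 0 H
  atom 4: C, bond orders sum to 3 (valence 4) → 1 H
  atom 5: C, bond orders sum to 3 (valence 4) → 1 H
  atom 6: S, bond orders sum to 1 (valence 2) → 1 H
  atom 7: C, bond orders sum to 3 (valence 4) → 1 H
  atom 8: C, bond orders sum to 3 (valence 4) → 1 H
  atom 9: Cl (halogen, monovalent) → 0 H
  atom 10: C, bond orders sum to 3 (valence 4) → 1 H
  atom 11: O, bond orders sum to 2 (valence 2) → 0 H
Totals → C:6, H:8, Cl:1, N:1, O:2, S:1.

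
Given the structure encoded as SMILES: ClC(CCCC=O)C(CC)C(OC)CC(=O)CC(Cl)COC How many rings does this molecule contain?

0

In SMILES, each pair of matching ring-closure digits denotes one ring-closing bond; the number of such bonds equals the number of independent rings.
Ring-closure bonds here: 0.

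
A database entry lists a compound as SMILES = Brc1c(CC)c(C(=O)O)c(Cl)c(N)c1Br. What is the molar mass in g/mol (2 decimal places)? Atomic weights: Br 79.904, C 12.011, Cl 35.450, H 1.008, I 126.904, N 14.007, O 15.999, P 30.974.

357.43 g/mol

First, the molecular formula is C9H8Br2ClNO2 (counting implicit H from valence).
  Br: 2 × 79.904 = 159.808
  C: 9 × 12.011 = 108.099
  Cl: 1 × 35.450 = 35.450
  H: 8 × 1.008 = 8.064
  N: 1 × 14.007 = 14.007
  O: 2 × 15.999 = 31.998
Sum: 2×79.904 + 9×12.011 + 1×35.450 + 8×1.008 + 1×14.007 + 2×15.999 = 357.426 → 357.43 g/mol.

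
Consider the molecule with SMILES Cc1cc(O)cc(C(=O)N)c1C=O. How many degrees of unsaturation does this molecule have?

Molecular formula: C9H9NO3.
DoU = (2C + 2 + N − H − X) / 2, where X is the halogen count and O/S are ignored.
    = (2·9 + 2 + 1 − 9 − 0) / 2 = 12 / 2 = 6.

6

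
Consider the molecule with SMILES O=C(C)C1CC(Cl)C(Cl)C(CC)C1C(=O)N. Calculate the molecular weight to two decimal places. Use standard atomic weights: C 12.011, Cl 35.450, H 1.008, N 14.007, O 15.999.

First, the molecular formula is C11H17Cl2NO2 (counting implicit H from valence).
  C: 11 × 12.011 = 132.121
  Cl: 2 × 35.450 = 70.900
  H: 17 × 1.008 = 17.136
  N: 1 × 14.007 = 14.007
  O: 2 × 15.999 = 31.998
Sum: 11×12.011 + 2×35.450 + 17×1.008 + 1×14.007 + 2×15.999 = 266.162 → 266.16 g/mol.

266.16 g/mol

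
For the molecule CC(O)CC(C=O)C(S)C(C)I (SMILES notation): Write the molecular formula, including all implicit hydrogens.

Walk through each heavy atom and fill implicit hydrogens from standard valence (C 4, N 3, O 2, S 2, halogen 1):
  atom 1: C, bond orders sum to 1 (valence 4) → 3 H
  atom 2: C, bond orders sum to 3 (valence 4) → 1 H
  atom 3: O, bond orders sum to 1 (valence 2) → 1 H
  atom 4: C, bond orders sum to 2 (valence 4) → 2 H
  atom 5: C, bond orders sum to 3 (valence 4) → 1 H
  atom 6: C, bond orders sum to 3 (valence 4) → 1 H
  atom 7: O, bond orders sum to 2 (valence 2) → 0 H
  atom 8: C, bond orders sum to 3 (valence 4) → 1 H
  atom 9: S, bond orders sum to 1 (valence 2) → 1 H
  atom 10: C, bond orders sum to 3 (valence 4) → 1 H
  atom 11: C, bond orders sum to 1 (valence 4) → 3 H
  atom 12: I (halogen, monovalent) → 0 H
Totals → C:8, H:15, I:1, O:2, S:1.

C8H15IO2S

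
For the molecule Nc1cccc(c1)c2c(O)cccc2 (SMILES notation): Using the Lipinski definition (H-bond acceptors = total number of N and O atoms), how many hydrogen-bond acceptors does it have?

N atoms: 1; O atoms: 1.
Lipinski HBA = 1 + 1 = 2.

2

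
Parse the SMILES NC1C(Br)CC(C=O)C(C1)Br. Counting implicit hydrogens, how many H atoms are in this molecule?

Walk through each heavy atom and fill implicit hydrogens from standard valence (C 4, N 3, O 2, S 2, halogen 1):
  atom 1: N, bond orders sum to 1 (valence 3) → 2 H
  atom 2: C, bond orders sum to 3 (valence 4) → 1 H
  atom 3: C, bond orders sum to 3 (valence 4) → 1 H
  atom 4: Br (halogen, monovalent) → 0 H
  atom 5: C, bond orders sum to 2 (valence 4) → 2 H
  atom 6: C, bond orders sum to 3 (valence 4) → 1 H
  atom 7: C, bond orders sum to 3 (valence 4) → 1 H
  atom 8: O, bond orders sum to 2 (valence 2) → 0 H
  atom 9: C, bond orders sum to 3 (valence 4) → 1 H
  atom 10: C, bond orders sum to 2 (valence 4) → 2 H
  atom 11: Br (halogen, monovalent) → 0 H
Total hydrogens: 11.

11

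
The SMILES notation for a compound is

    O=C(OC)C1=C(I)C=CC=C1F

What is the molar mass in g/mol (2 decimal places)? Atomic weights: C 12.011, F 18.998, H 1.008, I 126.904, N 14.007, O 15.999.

First, the molecular formula is C8H6FIO2 (counting implicit H from valence).
  C: 8 × 12.011 = 96.088
  F: 1 × 18.998 = 18.998
  H: 6 × 1.008 = 6.048
  I: 1 × 126.904 = 126.904
  O: 2 × 15.999 = 31.998
Sum: 8×12.011 + 1×18.998 + 6×1.008 + 1×126.904 + 2×15.999 = 280.036 → 280.04 g/mol.

280.04 g/mol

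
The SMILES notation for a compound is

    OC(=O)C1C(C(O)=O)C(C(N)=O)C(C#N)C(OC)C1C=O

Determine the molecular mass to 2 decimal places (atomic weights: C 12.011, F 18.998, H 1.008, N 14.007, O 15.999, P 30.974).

298.25 g/mol

First, the molecular formula is C12H14N2O7 (counting implicit H from valence).
  C: 12 × 12.011 = 144.132
  H: 14 × 1.008 = 14.112
  N: 2 × 14.007 = 28.014
  O: 7 × 15.999 = 111.993
Sum: 12×12.011 + 14×1.008 + 2×14.007 + 7×15.999 = 298.251 → 298.25 g/mol.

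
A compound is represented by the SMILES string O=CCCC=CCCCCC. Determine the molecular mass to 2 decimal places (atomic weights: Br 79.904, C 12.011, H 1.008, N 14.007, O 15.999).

154.25 g/mol

First, the molecular formula is C10H18O (counting implicit H from valence).
  C: 10 × 12.011 = 120.110
  H: 18 × 1.008 = 18.144
  O: 1 × 15.999 = 15.999
Sum: 10×12.011 + 18×1.008 + 1×15.999 = 154.253 → 154.25 g/mol.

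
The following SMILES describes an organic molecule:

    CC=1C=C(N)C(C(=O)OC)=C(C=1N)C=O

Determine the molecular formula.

Walk through each heavy atom and fill implicit hydrogens from standard valence (C 4, N 3, O 2, S 2, halogen 1):
  atom 1: C, bond orders sum to 1 (valence 4) → 3 H
  atom 2: C, bond orders sum to 4 (valence 4) → 0 H
  atom 3: C, bond orders sum to 3 (valence 4) → 1 H
  atom 4: C, bond orders sum to 4 (valence 4) → 0 H
  atom 5: N, bond orders sum to 1 (valence 3) → 2 H
  atom 6: C, bond orders sum to 4 (valence 4) → 0 H
  atom 7: C, bond orders sum to 4 (valence 4) → 0 H
  atom 8: O, bond orders sum to 2 (valence 2) → 0 H
  atom 9: O, bond orders sum to 2 (valence 2) → 0 H
  atom 10: C, bond orders sum to 1 (valence 4) → 3 H
  atom 11: C, bond orders sum to 4 (valence 4) → 0 H
  atom 12: C, bond orders sum to 4 (valence 4) → 0 H
  atom 13: N, bond orders sum to 1 (valence 3) → 2 H
  atom 14: C, bond orders sum to 3 (valence 4) → 1 H
  atom 15: O, bond orders sum to 2 (valence 2) → 0 H
Totals → C:10, H:12, N:2, O:3.

C10H12N2O3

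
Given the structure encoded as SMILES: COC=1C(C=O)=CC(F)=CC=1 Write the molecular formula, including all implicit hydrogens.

Walk through each heavy atom and fill implicit hydrogens from standard valence (C 4, N 3, O 2, S 2, halogen 1):
  atom 1: C, bond orders sum to 1 (valence 4) → 3 H
  atom 2: O, bond orders sum to 2 (valence 2) → 0 H
  atom 3: C, bond orders sum to 4 (valence 4) → 0 H
  atom 4: C, bond orders sum to 4 (valence 4) → 0 H
  atom 5: C, bond orders sum to 3 (valence 4) → 1 H
  atom 6: O, bond orders sum to 2 (valence 2) → 0 H
  atom 7: C, bond orders sum to 3 (valence 4) → 1 H
  atom 8: C, bond orders sum to 4 (valence 4) → 0 H
  atom 9: F (halogen, monovalent) → 0 H
  atom 10: C, bond orders sum to 3 (valence 4) → 1 H
  atom 11: C, bond orders sum to 3 (valence 4) → 1 H
Totals → C:8, H:7, F:1, O:2.

C8H7FO2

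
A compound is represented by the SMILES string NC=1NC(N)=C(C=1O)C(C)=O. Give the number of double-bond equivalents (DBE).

Degree of unsaturation = (number of rings) + (number of π bonds).
Ring closures in the SMILES: 1.
π bonds: 3 double bonds (each 1 DoU) → 3 DoU from unsaturation.
Total DoU = 1 + 3 = 4.

4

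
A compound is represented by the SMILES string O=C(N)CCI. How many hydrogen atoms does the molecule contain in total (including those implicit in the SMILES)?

6

Walk through each heavy atom and fill implicit hydrogens from standard valence (C 4, N 3, O 2, S 2, halogen 1):
  atom 1: O, bond orders sum to 2 (valence 2) → 0 H
  atom 2: C, bond orders sum to 4 (valence 4) → 0 H
  atom 3: N, bond orders sum to 1 (valence 3) → 2 H
  atom 4: C, bond orders sum to 2 (valence 4) → 2 H
  atom 5: C, bond orders sum to 2 (valence 4) → 2 H
  atom 6: I (halogen, monovalent) → 0 H
Total hydrogens: 6.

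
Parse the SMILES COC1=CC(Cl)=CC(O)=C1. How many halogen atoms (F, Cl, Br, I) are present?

Halogen atoms appear at heavy-atom position 6 (1×Cl).
Other groups present: 1 ether, 1 hydroxyl.
Halogen count: 1.

1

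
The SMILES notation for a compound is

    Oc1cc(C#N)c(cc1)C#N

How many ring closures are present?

In SMILES, each pair of matching ring-closure digits denotes one ring-closing bond; the number of such bonds equals the number of independent rings.
Ring-closure bonds here: 1.

1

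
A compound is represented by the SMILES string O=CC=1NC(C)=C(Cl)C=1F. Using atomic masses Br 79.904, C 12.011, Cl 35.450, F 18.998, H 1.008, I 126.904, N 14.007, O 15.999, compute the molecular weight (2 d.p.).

First, the molecular formula is C6H5ClFNO (counting implicit H from valence).
  C: 6 × 12.011 = 72.066
  Cl: 1 × 35.450 = 35.450
  F: 1 × 18.998 = 18.998
  H: 5 × 1.008 = 5.040
  N: 1 × 14.007 = 14.007
  O: 1 × 15.999 = 15.999
Sum: 6×12.011 + 1×35.450 + 1×18.998 + 5×1.008 + 1×14.007 + 1×15.999 = 161.560 → 161.56 g/mol.

161.56 g/mol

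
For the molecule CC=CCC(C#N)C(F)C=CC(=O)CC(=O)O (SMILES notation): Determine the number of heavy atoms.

17

Every atom symbol written in the SMILES (organic subset) is one heavy atom; implicit H are not written.
Heavy atoms by element → C:12, F:1, N:1, O:3.
Total: 17.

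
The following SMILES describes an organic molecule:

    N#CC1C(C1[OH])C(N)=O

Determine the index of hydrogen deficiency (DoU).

4

Molecular formula: C5H6N2O2.
DoU = (2C + 2 + N − H − X) / 2, where X is the halogen count and O/S are ignored.
    = (2·5 + 2 + 2 − 6 − 0) / 2 = 8 / 2 = 4.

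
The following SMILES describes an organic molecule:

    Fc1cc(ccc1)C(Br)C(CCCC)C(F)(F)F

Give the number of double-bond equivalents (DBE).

Molecular formula: C13H15BrF4.
DoU = (2C + 2 + N − H − X) / 2, where X is the halogen count and O/S are ignored.
    = (2·13 + 2 + 0 − 15 − 5) / 2 = 8 / 2 = 4.

4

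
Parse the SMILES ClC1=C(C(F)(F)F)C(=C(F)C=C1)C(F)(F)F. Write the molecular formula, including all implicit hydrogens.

Walk through each heavy atom and fill implicit hydrogens from standard valence (C 4, N 3, O 2, S 2, halogen 1):
  atom 1: Cl (halogen, monovalent) → 0 H
  atom 2: C, bond orders sum to 4 (valence 4) → 0 H
  atom 3: C, bond orders sum to 4 (valence 4) → 0 H
  atom 4: C, bond orders sum to 4 (valence 4) → 0 H
  atom 5: F (halogen, monovalent) → 0 H
  atom 6: F (halogen, monovalent) → 0 H
  atom 7: F (halogen, monovalent) → 0 H
  atom 8: C, bond orders sum to 4 (valence 4) → 0 H
  atom 9: C, bond orders sum to 4 (valence 4) → 0 H
  atom 10: F (halogen, monovalent) → 0 H
  atom 11: C, bond orders sum to 3 (valence 4) → 1 H
  atom 12: C, bond orders sum to 3 (valence 4) → 1 H
  atom 13: C, bond orders sum to 4 (valence 4) → 0 H
  atom 14: F (halogen, monovalent) → 0 H
  atom 15: F (halogen, monovalent) → 0 H
  atom 16: F (halogen, monovalent) → 0 H
Totals → C:8, H:2, Cl:1, F:7.

C8H2ClF7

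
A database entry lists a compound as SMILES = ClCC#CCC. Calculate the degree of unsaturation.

2

Molecular formula: C5H7Cl.
DoU = (2C + 2 + N − H − X) / 2, where X is the halogen count and O/S are ignored.
    = (2·5 + 2 + 0 − 7 − 1) / 2 = 4 / 2 = 2.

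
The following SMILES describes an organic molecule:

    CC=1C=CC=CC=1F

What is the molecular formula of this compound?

C7H7F

Walk through each heavy atom and fill implicit hydrogens from standard valence (C 4, N 3, O 2, S 2, halogen 1):
  atom 1: C, bond orders sum to 1 (valence 4) → 3 H
  atom 2: C, bond orders sum to 4 (valence 4) → 0 H
  atom 3: C, bond orders sum to 3 (valence 4) → 1 H
  atom 4: C, bond orders sum to 3 (valence 4) → 1 H
  atom 5: C, bond orders sum to 3 (valence 4) → 1 H
  atom 6: C, bond orders sum to 3 (valence 4) → 1 H
  atom 7: C, bond orders sum to 4 (valence 4) → 0 H
  atom 8: F (halogen, monovalent) → 0 H
Totals → C:7, H:7, F:1.
In Hill order: C7H7F.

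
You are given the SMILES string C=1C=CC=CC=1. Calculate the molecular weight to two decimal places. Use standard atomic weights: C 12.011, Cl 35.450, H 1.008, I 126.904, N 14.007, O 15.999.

First, the molecular formula is C6H6 (counting implicit H from valence).
  C: 6 × 12.011 = 72.066
  H: 6 × 1.008 = 6.048
Sum: 6×12.011 + 6×1.008 = 78.114 → 78.11 g/mol.

78.11 g/mol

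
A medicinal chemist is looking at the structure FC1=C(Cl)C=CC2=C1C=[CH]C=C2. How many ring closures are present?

2

In SMILES, each pair of matching ring-closure digits denotes one ring-closing bond; the number of such bonds equals the number of independent rings.
Ring-closure bonds here: 2.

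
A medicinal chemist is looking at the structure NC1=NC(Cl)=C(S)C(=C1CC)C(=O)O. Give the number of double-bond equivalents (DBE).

Degree of unsaturation = (number of rings) + (number of π bonds).
Ring closures in the SMILES: 1.
π bonds: 4 double bonds (each 1 DoU) → 4 DoU from unsaturation.
Total DoU = 1 + 4 = 5.

5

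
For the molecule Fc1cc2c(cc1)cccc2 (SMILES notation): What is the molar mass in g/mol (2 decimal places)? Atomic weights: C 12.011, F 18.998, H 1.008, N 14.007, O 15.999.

146.16 g/mol

First, the molecular formula is C10H7F (counting implicit H from valence).
  C: 10 × 12.011 = 120.110
  F: 1 × 18.998 = 18.998
  H: 7 × 1.008 = 7.056
Sum: 10×12.011 + 1×18.998 + 7×1.008 = 146.164 → 146.16 g/mol.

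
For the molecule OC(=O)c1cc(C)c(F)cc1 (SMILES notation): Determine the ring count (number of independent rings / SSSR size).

1

In SMILES, each pair of matching ring-closure digits denotes one ring-closing bond; the number of such bonds equals the number of independent rings.
Ring-closure bonds here: 1.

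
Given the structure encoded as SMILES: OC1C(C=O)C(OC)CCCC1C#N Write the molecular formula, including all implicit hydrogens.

C10H15NO3

Walk through each heavy atom and fill implicit hydrogens from standard valence (C 4, N 3, O 2, S 2, halogen 1):
  atom 1: O, bond orders sum to 1 (valence 2) → 1 H
  atom 2: C, bond orders sum to 3 (valence 4) → 1 H
  atom 3: C, bond orders sum to 3 (valence 4) → 1 H
  atom 4: C, bond orders sum to 3 (valence 4) → 1 H
  atom 5: O, bond orders sum to 2 (valence 2) → 0 H
  atom 6: C, bond orders sum to 3 (valence 4) → 1 H
  atom 7: O, bond orders sum to 2 (valence 2) → 0 H
  atom 8: C, bond orders sum to 1 (valence 4) → 3 H
  atom 9: C, bond orders sum to 2 (valence 4) → 2 H
  atom 10: C, bond orders sum to 2 (valence 4) → 2 H
  atom 11: C, bond orders sum to 2 (valence 4) → 2 H
  atom 12: C, bond orders sum to 3 (valence 4) → 1 H
  atom 13: C, bond orders sum to 4 (valence 4) → 0 H
  atom 14: N, bond orders sum to 3 (valence 3) → 0 H
Totals → C:10, H:15, N:1, O:3.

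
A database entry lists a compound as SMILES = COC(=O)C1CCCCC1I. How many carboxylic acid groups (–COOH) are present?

0

Scan the SMILES for the carboxylic acid motif — none present.
Groups that are present: 1 ester.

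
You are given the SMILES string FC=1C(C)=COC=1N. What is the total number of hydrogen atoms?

Walk through each heavy atom and fill implicit hydrogens from standard valence (C 4, N 3, O 2, S 2, halogen 1):
  atom 1: F (halogen, monovalent) → 0 H
  atom 2: C, bond orders sum to 4 (valence 4) → 0 H
  atom 3: C, bond orders sum to 4 (valence 4) → 0 H
  atom 4: C, bond orders sum to 1 (valence 4) → 3 H
  atom 5: C, bond orders sum to 3 (valence 4) → 1 H
  atom 6: O, bond orders sum to 2 (valence 2) → 0 H
  atom 7: C, bond orders sum to 4 (valence 4) → 0 H
  atom 8: N, bond orders sum to 1 (valence 3) → 2 H
Total hydrogens: 6.

6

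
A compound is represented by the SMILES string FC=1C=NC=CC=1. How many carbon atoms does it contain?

Count every carbon token in the SMILES (each C, including those in ring-closure positions and inside branches).
Carbon count: 5.

5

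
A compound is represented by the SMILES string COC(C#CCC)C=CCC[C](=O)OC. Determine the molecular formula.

Walk through each heavy atom and fill implicit hydrogens from standard valence (C 4, N 3, O 2, S 2, halogen 1):
  atom 1: C, bond orders sum to 1 (valence 4) → 3 H
  atom 2: O, bond orders sum to 2 (valence 2) → 0 H
  atom 3: C, bond orders sum to 3 (valence 4) → 1 H
  atom 4: C, bond orders sum to 4 (valence 4) → 0 H
  atom 5: C, bond orders sum to 4 (valence 4) → 0 H
  atom 6: C, bond orders sum to 2 (valence 4) → 2 H
  atom 7: C, bond orders sum to 1 (valence 4) → 3 H
  atom 8: C, bond orders sum to 3 (valence 4) → 1 H
  atom 9: C, bond orders sum to 3 (valence 4) → 1 H
  atom 10: C, bond orders sum to 2 (valence 4) → 2 H
  atom 11: C, bond orders sum to 2 (valence 4) → 2 H
  atom 12: C with explicit H count 0
  atom 13: O, bond orders sum to 2 (valence 2) → 0 H
  atom 14: O, bond orders sum to 2 (valence 2) → 0 H
  atom 15: C, bond orders sum to 1 (valence 4) → 3 H
Totals → C:12, H:18, O:3.

C12H18O3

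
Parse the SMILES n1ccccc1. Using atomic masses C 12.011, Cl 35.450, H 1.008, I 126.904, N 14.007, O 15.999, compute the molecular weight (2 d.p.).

79.10 g/mol

First, the molecular formula is C5H5N (counting implicit H from valence).
  C: 5 × 12.011 = 60.055
  H: 5 × 1.008 = 5.040
  N: 1 × 14.007 = 14.007
Sum: 5×12.011 + 5×1.008 + 1×14.007 = 79.102 → 79.10 g/mol.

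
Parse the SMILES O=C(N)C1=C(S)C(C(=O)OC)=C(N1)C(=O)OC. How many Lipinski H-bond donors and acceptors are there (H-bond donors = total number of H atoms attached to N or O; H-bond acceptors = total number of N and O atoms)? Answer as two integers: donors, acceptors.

Donors: find every N or O and count the H atoms it carries.
  atom 1 (O): bond orders sum to 2 → 0 H
  atom 3 (N): bond orders sum to 1 → 2 H
  atom 9 (O): bond orders sum to 2 → 0 H
  atom 10 (O): bond orders sum to 2 → 0 H
  atom 13 (N): bond orders sum to 2 → 1 H
  atom 15 (O): bond orders sum to 2 → 0 H
  atom 16 (O): bond orders sum to 2 → 0 H
Lipinski HBD = 3.
Acceptors: N atoms = 2, O atoms = 5 → HBA = 7.

3, 7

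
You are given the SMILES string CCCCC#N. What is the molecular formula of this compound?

Walk through each heavy atom and fill implicit hydrogens from standard valence (C 4, N 3, O 2, S 2, halogen 1):
  atom 1: C, bond orders sum to 1 (valence 4) → 3 H
  atom 2: C, bond orders sum to 2 (valence 4) → 2 H
  atom 3: C, bond orders sum to 2 (valence 4) → 2 H
  atom 4: C, bond orders sum to 2 (valence 4) → 2 H
  atom 5: C, bond orders sum to 4 (valence 4) → 0 H
  atom 6: N, bond orders sum to 3 (valence 3) → 0 H
Totals → C:5, H:9, N:1.

C5H9N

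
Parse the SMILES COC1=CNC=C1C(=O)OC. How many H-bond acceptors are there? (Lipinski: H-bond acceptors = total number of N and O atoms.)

N atoms: 1; O atoms: 3.
Lipinski HBA = 1 + 3 = 4.

4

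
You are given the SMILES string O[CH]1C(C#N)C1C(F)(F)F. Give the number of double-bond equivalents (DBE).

Degree of unsaturation = (number of rings) + (number of π bonds).
Ring closures in the SMILES: 1.
π bonds: 1 triple bond (each 2 DoU) → 2 DoU from unsaturation.
Total DoU = 1 + 2 = 3.

3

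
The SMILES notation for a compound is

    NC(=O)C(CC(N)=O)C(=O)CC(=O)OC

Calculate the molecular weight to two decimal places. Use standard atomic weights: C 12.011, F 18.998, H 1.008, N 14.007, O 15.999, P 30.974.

First, the molecular formula is C8H12N2O5 (counting implicit H from valence).
  C: 8 × 12.011 = 96.088
  H: 12 × 1.008 = 12.096
  N: 2 × 14.007 = 28.014
  O: 5 × 15.999 = 79.995
Sum: 8×12.011 + 12×1.008 + 2×14.007 + 5×15.999 = 216.193 → 216.19 g/mol.

216.19 g/mol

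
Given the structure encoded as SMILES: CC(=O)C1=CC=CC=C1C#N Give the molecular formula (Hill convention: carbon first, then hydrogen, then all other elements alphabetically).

C9H7NO

Walk through each heavy atom and fill implicit hydrogens from standard valence (C 4, N 3, O 2, S 2, halogen 1):
  atom 1: C, bond orders sum to 1 (valence 4) → 3 H
  atom 2: C, bond orders sum to 4 (valence 4) → 0 H
  atom 3: O, bond orders sum to 2 (valence 2) → 0 H
  atom 4: C, bond orders sum to 4 (valence 4) → 0 H
  atom 5: C, bond orders sum to 3 (valence 4) → 1 H
  atom 6: C, bond orders sum to 3 (valence 4) → 1 H
  atom 7: C, bond orders sum to 3 (valence 4) → 1 H
  atom 8: C, bond orders sum to 3 (valence 4) → 1 H
  atom 9: C, bond orders sum to 4 (valence 4) → 0 H
  atom 10: C, bond orders sum to 4 (valence 4) → 0 H
  atom 11: N, bond orders sum to 3 (valence 3) → 0 H
Totals → C:9, H:7, N:1, O:1.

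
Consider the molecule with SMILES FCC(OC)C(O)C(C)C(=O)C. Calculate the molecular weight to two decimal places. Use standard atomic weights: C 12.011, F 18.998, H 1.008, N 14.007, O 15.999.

First, the molecular formula is C8H15FO3 (counting implicit H from valence).
  C: 8 × 12.011 = 96.088
  F: 1 × 18.998 = 18.998
  H: 15 × 1.008 = 15.120
  O: 3 × 15.999 = 47.997
Sum: 8×12.011 + 1×18.998 + 15×1.008 + 3×15.999 = 178.203 → 178.20 g/mol.

178.20 g/mol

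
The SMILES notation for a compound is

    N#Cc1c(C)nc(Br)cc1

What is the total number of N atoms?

Scan the SMILES for N atoms (remember two-letter symbols like Cl and Br are single atoms).
Nitrogen count: 2.

2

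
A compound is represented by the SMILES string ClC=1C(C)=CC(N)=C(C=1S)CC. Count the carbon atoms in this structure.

Count every carbon token in the SMILES (each C, including those in ring-closure positions and inside branches).
Carbon count: 9.

9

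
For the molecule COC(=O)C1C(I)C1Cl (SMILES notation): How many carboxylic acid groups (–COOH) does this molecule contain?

Scan the SMILES for the carboxylic acid motif — none present.
Groups that are present: 1 ester.

0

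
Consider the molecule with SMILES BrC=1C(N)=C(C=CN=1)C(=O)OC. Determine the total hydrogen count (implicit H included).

7

Walk through each heavy atom and fill implicit hydrogens from standard valence (C 4, N 3, O 2, S 2, halogen 1):
  atom 1: Br (halogen, monovalent) → 0 H
  atom 2: C, bond orders sum to 4 (valence 4) → 0 H
  atom 3: C, bond orders sum to 4 (valence 4) → 0 H
  atom 4: N, bond orders sum to 1 (valence 3) → 2 H
  atom 5: C, bond orders sum to 4 (valence 4) → 0 H
  atom 6: C, bond orders sum to 3 (valence 4) → 1 H
  atom 7: C, bond orders sum to 3 (valence 4) → 1 H
  atom 8: N, bond orders sum to 3 (valence 3) → 0 H
  atom 9: C, bond orders sum to 4 (valence 4) → 0 H
  atom 10: O, bond orders sum to 2 (valence 2) → 0 H
  atom 11: O, bond orders sum to 2 (valence 2) → 0 H
  atom 12: C, bond orders sum to 1 (valence 4) → 3 H
Total hydrogens: 7.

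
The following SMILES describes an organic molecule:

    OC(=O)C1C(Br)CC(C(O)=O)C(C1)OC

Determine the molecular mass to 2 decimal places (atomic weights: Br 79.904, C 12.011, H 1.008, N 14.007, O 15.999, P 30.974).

First, the molecular formula is C9H13BrO5 (counting implicit H from valence).
  Br: 1 × 79.904 = 79.904
  C: 9 × 12.011 = 108.099
  H: 13 × 1.008 = 13.104
  O: 5 × 15.999 = 79.995
Sum: 1×79.904 + 9×12.011 + 13×1.008 + 5×15.999 = 281.102 → 281.10 g/mol.

281.10 g/mol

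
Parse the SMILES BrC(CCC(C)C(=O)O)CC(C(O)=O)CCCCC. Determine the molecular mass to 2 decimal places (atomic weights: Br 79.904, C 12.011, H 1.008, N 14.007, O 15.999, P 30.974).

First, the molecular formula is C14H25BrO4 (counting implicit H from valence).
  Br: 1 × 79.904 = 79.904
  C: 14 × 12.011 = 168.154
  H: 25 × 1.008 = 25.200
  O: 4 × 15.999 = 63.996
Sum: 1×79.904 + 14×12.011 + 25×1.008 + 4×15.999 = 337.254 → 337.25 g/mol.

337.25 g/mol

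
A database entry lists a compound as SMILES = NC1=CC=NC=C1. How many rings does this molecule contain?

In SMILES, each pair of matching ring-closure digits denotes one ring-closing bond; the number of such bonds equals the number of independent rings.
Ring-closure bonds here: 1.

1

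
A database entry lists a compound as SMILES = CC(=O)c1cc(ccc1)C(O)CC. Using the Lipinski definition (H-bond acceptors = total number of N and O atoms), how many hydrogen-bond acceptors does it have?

N atoms: 0; O atoms: 2.
Lipinski HBA = 0 + 2 = 2.

2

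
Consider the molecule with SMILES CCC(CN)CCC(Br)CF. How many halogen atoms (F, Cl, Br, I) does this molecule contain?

Halogen atoms appear at heavy-atom positions 9, 11 (1×Br, 1×F).
Other groups present: 1 primary amine.
Halogen count: 2.

2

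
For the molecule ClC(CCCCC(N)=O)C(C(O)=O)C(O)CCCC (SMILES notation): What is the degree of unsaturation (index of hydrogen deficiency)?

2

Molecular formula: C13H24ClNO4.
DoU = (2C + 2 + N − H − X) / 2, where X is the halogen count and O/S are ignored.
    = (2·13 + 2 + 1 − 24 − 1) / 2 = 4 / 2 = 2.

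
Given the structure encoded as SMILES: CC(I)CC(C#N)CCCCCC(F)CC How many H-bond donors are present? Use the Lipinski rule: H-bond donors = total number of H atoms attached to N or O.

0

Donors: find every N or O and count the H atoms it carries.
  atom 7 (N): bond orders sum to 3 → 0 H
Lipinski HBD = 0.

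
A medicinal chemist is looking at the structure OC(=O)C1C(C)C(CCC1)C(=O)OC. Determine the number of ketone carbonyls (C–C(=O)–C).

0

Scan the SMILES for the ketone motif — none present.
Groups that are present: 1 carboxylic acid, 1 ester.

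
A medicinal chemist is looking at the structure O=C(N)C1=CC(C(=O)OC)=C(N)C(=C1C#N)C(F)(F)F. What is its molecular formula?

Walk through each heavy atom and fill implicit hydrogens from standard valence (C 4, N 3, O 2, S 2, halogen 1):
  atom 1: O, bond orders sum to 2 (valence 2) → 0 H
  atom 2: C, bond orders sum to 4 (valence 4) → 0 H
  atom 3: N, bond orders sum to 1 (valence 3) → 2 H
  atom 4: C, bond orders sum to 4 (valence 4) → 0 H
  atom 5: C, bond orders sum to 3 (valence 4) → 1 H
  atom 6: C, bond orders sum to 4 (valence 4) → 0 H
  atom 7: C, bond orders sum to 4 (valence 4) → 0 H
  atom 8: O, bond orders sum to 2 (valence 2) → 0 H
  atom 9: O, bond orders sum to 2 (valence 2) → 0 H
  atom 10: C, bond orders sum to 1 (valence 4) → 3 H
  atom 11: C, bond orders sum to 4 (valence 4) → 0 H
  atom 12: N, bond orders sum to 1 (valence 3) → 2 H
  atom 13: C, bond orders sum to 4 (valence 4) → 0 H
  atom 14: C, bond orders sum to 4 (valence 4) → 0 H
  atom 15: C, bond orders sum to 4 (valence 4) → 0 H
  atom 16: N, bond orders sum to 3 (valence 3) → 0 H
  atom 17: C, bond orders sum to 4 (valence 4) → 0 H
  atom 18: F (halogen, monovalent) → 0 H
  atom 19: F (halogen, monovalent) → 0 H
  atom 20: F (halogen, monovalent) → 0 H
Totals → C:11, H:8, F:3, N:3, O:3.
In Hill order: C11H8F3N3O3.

C11H8F3N3O3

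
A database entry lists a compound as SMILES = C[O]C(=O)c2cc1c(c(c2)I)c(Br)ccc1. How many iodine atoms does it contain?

Scan the SMILES for I atoms (remember two-letter symbols like Cl and Br are single atoms).
Iodine count: 1.

1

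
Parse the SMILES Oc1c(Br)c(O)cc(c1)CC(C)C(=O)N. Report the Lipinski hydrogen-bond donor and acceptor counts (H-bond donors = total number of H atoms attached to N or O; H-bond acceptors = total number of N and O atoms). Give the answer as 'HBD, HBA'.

4, 4

Donors: find every N or O and count the H atoms it carries.
  atom 1 (O): bond orders sum to 1 → 1 H
  atom 6 (O): bond orders sum to 1 → 1 H
  atom 14 (O): bond orders sum to 2 → 0 H
  atom 15 (N): bond orders sum to 1 → 2 H
Lipinski HBD = 4.
Acceptors: N atoms = 1, O atoms = 3 → HBA = 4.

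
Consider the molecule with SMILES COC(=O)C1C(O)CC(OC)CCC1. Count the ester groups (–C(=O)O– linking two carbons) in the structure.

The ester motif appears at heavy-atom position 3 in the SMILES.
Other groups present: 1 ether, 1 hydroxyl.
Ester count: 1.

1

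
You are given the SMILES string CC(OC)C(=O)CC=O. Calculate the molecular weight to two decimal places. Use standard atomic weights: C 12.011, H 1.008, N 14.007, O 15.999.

130.14 g/mol

First, the molecular formula is C6H10O3 (counting implicit H from valence).
  C: 6 × 12.011 = 72.066
  H: 10 × 1.008 = 10.080
  O: 3 × 15.999 = 47.997
Sum: 6×12.011 + 10×1.008 + 3×15.999 = 130.143 → 130.14 g/mol.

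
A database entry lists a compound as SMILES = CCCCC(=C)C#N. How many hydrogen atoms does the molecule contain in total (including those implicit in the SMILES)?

Walk through each heavy atom and fill implicit hydrogens from standard valence (C 4, N 3, O 2, S 2, halogen 1):
  atom 1: C, bond orders sum to 1 (valence 4) → 3 H
  atom 2: C, bond orders sum to 2 (valence 4) → 2 H
  atom 3: C, bond orders sum to 2 (valence 4) → 2 H
  atom 4: C, bond orders sum to 2 (valence 4) → 2 H
  atom 5: C, bond orders sum to 4 (valence 4) → 0 H
  atom 6: C, bond orders sum to 2 (valence 4) → 2 H
  atom 7: C, bond orders sum to 4 (valence 4) → 0 H
  atom 8: N, bond orders sum to 3 (valence 3) → 0 H
Total hydrogens: 11.

11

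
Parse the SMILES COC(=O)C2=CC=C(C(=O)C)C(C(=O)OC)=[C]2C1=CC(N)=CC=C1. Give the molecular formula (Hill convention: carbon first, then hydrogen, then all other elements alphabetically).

C18H17NO5

Walk through each heavy atom and fill implicit hydrogens from standard valence (C 4, N 3, O 2, S 2, halogen 1):
  atom 1: C, bond orders sum to 1 (valence 4) → 3 H
  atom 2: O, bond orders sum to 2 (valence 2) → 0 H
  atom 3: C, bond orders sum to 4 (valence 4) → 0 H
  atom 4: O, bond orders sum to 2 (valence 2) → 0 H
  atom 5: C, bond orders sum to 4 (valence 4) → 0 H
  atom 6: C, bond orders sum to 3 (valence 4) → 1 H
  atom 7: C, bond orders sum to 3 (valence 4) → 1 H
  atom 8: C, bond orders sum to 4 (valence 4) → 0 H
  atom 9: C, bond orders sum to 4 (valence 4) → 0 H
  atom 10: O, bond orders sum to 2 (valence 2) → 0 H
  atom 11: C, bond orders sum to 1 (valence 4) → 3 H
  atom 12: C, bond orders sum to 4 (valence 4) → 0 H
  atom 13: C, bond orders sum to 4 (valence 4) → 0 H
  atom 14: O, bond orders sum to 2 (valence 2) → 0 H
  atom 15: O, bond orders sum to 2 (valence 2) → 0 H
  atom 16: C, bond orders sum to 1 (valence 4) → 3 H
  atom 17: C with explicit H count 0
  atom 18: C, bond orders sum to 4 (valence 4) → 0 H
  atom 19: C, bond orders sum to 3 (valence 4) → 1 H
  atom 20: C, bond orders sum to 4 (valence 4) → 0 H
  atom 21: N, bond orders sum to 1 (valence 3) → 2 H
  atom 22: C, bond orders sum to 3 (valence 4) → 1 H
  atom 23: C, bond orders sum to 3 (valence 4) → 1 H
  atom 24: C, bond orders sum to 3 (valence 4) → 1 H
Totals → C:18, H:17, N:1, O:5.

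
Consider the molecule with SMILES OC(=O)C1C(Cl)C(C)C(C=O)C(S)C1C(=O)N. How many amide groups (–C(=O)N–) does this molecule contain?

1

The amide motif appears at heavy-atom position 15 in the SMILES.
Other groups present: 1 aldehyde, 1 carboxylic acid, 1 thiol.
Amide count: 1.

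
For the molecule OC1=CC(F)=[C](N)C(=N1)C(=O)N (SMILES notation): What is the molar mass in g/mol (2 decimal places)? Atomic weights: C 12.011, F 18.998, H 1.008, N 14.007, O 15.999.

171.13 g/mol

First, the molecular formula is C6H6FN3O2 (counting implicit H from valence).
  C: 6 × 12.011 = 72.066
  F: 1 × 18.998 = 18.998
  H: 6 × 1.008 = 6.048
  N: 3 × 14.007 = 42.021
  O: 2 × 15.999 = 31.998
Sum: 6×12.011 + 1×18.998 + 6×1.008 + 3×14.007 + 2×15.999 = 171.131 → 171.13 g/mol.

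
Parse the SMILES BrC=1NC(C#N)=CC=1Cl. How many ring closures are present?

1

In SMILES, each pair of matching ring-closure digits denotes one ring-closing bond; the number of such bonds equals the number of independent rings.
Ring-closure bonds here: 1.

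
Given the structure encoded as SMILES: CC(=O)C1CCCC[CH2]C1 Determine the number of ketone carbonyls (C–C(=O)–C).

The ketone motif appears at heavy-atom position 2 in the SMILES.
Ketone count: 1.

1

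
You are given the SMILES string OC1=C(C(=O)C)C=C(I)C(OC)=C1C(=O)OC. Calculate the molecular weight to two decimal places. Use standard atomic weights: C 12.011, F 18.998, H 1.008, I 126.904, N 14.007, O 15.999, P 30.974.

350.11 g/mol

First, the molecular formula is C11H11IO5 (counting implicit H from valence).
  C: 11 × 12.011 = 132.121
  H: 11 × 1.008 = 11.088
  I: 1 × 126.904 = 126.904
  O: 5 × 15.999 = 79.995
Sum: 11×12.011 + 11×1.008 + 1×126.904 + 5×15.999 = 350.108 → 350.11 g/mol.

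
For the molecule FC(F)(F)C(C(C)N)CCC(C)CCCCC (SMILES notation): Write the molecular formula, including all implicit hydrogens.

Walk through each heavy atom and fill implicit hydrogens from standard valence (C 4, N 3, O 2, S 2, halogen 1):
  atom 1: F (halogen, monovalent) → 0 H
  atom 2: C, bond orders sum to 4 (valence 4) → 0 H
  atom 3: F (halogen, monovalent) → 0 H
  atom 4: F (halogen, monovalent) → 0 H
  atom 5: C, bond orders sum to 3 (valence 4) → 1 H
  atom 6: C, bond orders sum to 3 (valence 4) → 1 H
  atom 7: C, bond orders sum to 1 (valence 4) → 3 H
  atom 8: N, bond orders sum to 1 (valence 3) → 2 H
  atom 9: C, bond orders sum to 2 (valence 4) → 2 H
  atom 10: C, bond orders sum to 2 (valence 4) → 2 H
  atom 11: C, bond orders sum to 3 (valence 4) → 1 H
  atom 12: C, bond orders sum to 1 (valence 4) → 3 H
  atom 13: C, bond orders sum to 2 (valence 4) → 2 H
  atom 14: C, bond orders sum to 2 (valence 4) → 2 H
  atom 15: C, bond orders sum to 2 (valence 4) → 2 H
  atom 16: C, bond orders sum to 2 (valence 4) → 2 H
  atom 17: C, bond orders sum to 1 (valence 4) → 3 H
Totals → C:13, H:26, F:3, N:1.
In Hill order: C13H26F3N.

C13H26F3N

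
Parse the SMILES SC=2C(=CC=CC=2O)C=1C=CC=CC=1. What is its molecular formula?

Walk through each heavy atom and fill implicit hydrogens from standard valence (C 4, N 3, O 2, S 2, halogen 1):
  atom 1: S, bond orders sum to 1 (valence 2) → 1 H
  atom 2: C, bond orders sum to 4 (valence 4) → 0 H
  atom 3: C, bond orders sum to 4 (valence 4) → 0 H
  atom 4: C, bond orders sum to 3 (valence 4) → 1 H
  atom 5: C, bond orders sum to 3 (valence 4) → 1 H
  atom 6: C, bond orders sum to 3 (valence 4) → 1 H
  atom 7: C, bond orders sum to 4 (valence 4) → 0 H
  atom 8: O, bond orders sum to 1 (valence 2) → 1 H
  atom 9: C, bond orders sum to 4 (valence 4) → 0 H
  atom 10: C, bond orders sum to 3 (valence 4) → 1 H
  atom 11: C, bond orders sum to 3 (valence 4) → 1 H
  atom 12: C, bond orders sum to 3 (valence 4) → 1 H
  atom 13: C, bond orders sum to 3 (valence 4) → 1 H
  atom 14: C, bond orders sum to 3 (valence 4) → 1 H
Totals → C:12, H:10, O:1, S:1.
In Hill order: C12H10OS.

C12H10OS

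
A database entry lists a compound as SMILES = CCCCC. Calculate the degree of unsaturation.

Degree of unsaturation = (number of rings) + (number of π bonds).
Ring closures in the SMILES: 0.
π bonds: none → 0 DoU from unsaturation.
Total DoU = 0 + 0 = 0.

0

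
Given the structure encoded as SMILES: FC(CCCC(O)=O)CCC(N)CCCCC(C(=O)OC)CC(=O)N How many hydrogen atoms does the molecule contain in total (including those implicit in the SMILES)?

Walk through each heavy atom and fill implicit hydrogens from standard valence (C 4, N 3, O 2, S 2, halogen 1):
  atom 1: F (halogen, monovalent) → 0 H
  atom 2: C, bond orders sum to 3 (valence 4) → 1 H
  atom 3: C, bond orders sum to 2 (valence 4) → 2 H
  atom 4: C, bond orders sum to 2 (valence 4) → 2 H
  atom 5: C, bond orders sum to 2 (valence 4) → 2 H
  atom 6: C, bond orders sum to 4 (valence 4) → 0 H
  atom 7: O, bond orders sum to 1 (valence 2) → 1 H
  atom 8: O, bond orders sum to 2 (valence 2) → 0 H
  atom 9: C, bond orders sum to 2 (valence 4) → 2 H
  atom 10: C, bond orders sum to 2 (valence 4) → 2 H
  atom 11: C, bond orders sum to 3 (valence 4) → 1 H
  atom 12: N, bond orders sum to 1 (valence 3) → 2 H
  atom 13: C, bond orders sum to 2 (valence 4) → 2 H
  atom 14: C, bond orders sum to 2 (valence 4) → 2 H
  atom 15: C, bond orders sum to 2 (valence 4) → 2 H
  atom 16: C, bond orders sum to 2 (valence 4) → 2 H
  atom 17: C, bond orders sum to 3 (valence 4) → 1 H
  atom 18: C, bond orders sum to 4 (valence 4) → 0 H
  atom 19: O, bond orders sum to 2 (valence 2) → 0 H
  atom 20: O, bond orders sum to 2 (valence 2) → 0 H
  atom 21: C, bond orders sum to 1 (valence 4) → 3 H
  atom 22: C, bond orders sum to 2 (valence 4) → 2 H
  atom 23: C, bond orders sum to 4 (valence 4) → 0 H
  atom 24: O, bond orders sum to 2 (valence 2) → 0 H
  atom 25: N, bond orders sum to 1 (valence 3) → 2 H
Total hydrogens: 31.

31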